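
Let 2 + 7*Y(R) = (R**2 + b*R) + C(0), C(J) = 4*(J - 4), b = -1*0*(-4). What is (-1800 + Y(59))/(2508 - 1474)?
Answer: -9137/7238 ≈ -1.2624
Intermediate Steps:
b = 0 (b = 0*(-4) = 0)
C(J) = -16 + 4*J (C(J) = 4*(-4 + J) = -16 + 4*J)
Y(R) = -18/7 + R**2/7 (Y(R) = -2/7 + ((R**2 + 0*R) + (-16 + 4*0))/7 = -2/7 + ((R**2 + 0) + (-16 + 0))/7 = -2/7 + (R**2 - 16)/7 = -2/7 + (-16 + R**2)/7 = -2/7 + (-16/7 + R**2/7) = -18/7 + R**2/7)
(-1800 + Y(59))/(2508 - 1474) = (-1800 + (-18/7 + (1/7)*59**2))/(2508 - 1474) = (-1800 + (-18/7 + (1/7)*3481))/1034 = (-1800 + (-18/7 + 3481/7))*(1/1034) = (-1800 + 3463/7)*(1/1034) = -9137/7*1/1034 = -9137/7238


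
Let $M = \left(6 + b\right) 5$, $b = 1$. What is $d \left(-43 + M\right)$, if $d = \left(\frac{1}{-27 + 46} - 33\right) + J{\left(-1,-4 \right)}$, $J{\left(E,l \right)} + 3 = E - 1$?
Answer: $\frac{5768}{19} \approx 303.58$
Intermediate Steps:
$J{\left(E,l \right)} = -4 + E$ ($J{\left(E,l \right)} = -3 + \left(E - 1\right) = -3 + \left(-1 + E\right) = -4 + E$)
$d = - \frac{721}{19}$ ($d = \left(\frac{1}{-27 + 46} - 33\right) - 5 = \left(\frac{1}{19} - 33\right) - 5 = - \frac{626}{19} - 5 = - \frac{721}{19} \approx -37.947$)
$M = 35$ ($M = \left(6 + 1\right) 5 = 7 \cdot 5 = 35$)
$d \left(-43 + M\right) = - \frac{721 \left(-43 + 35\right)}{19} = \left(- \frac{721}{19}\right) \left(-8\right) = \frac{5768}{19}$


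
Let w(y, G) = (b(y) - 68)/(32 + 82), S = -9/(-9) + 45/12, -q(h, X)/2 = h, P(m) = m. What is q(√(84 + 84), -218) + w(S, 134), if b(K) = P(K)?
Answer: -253/456 - 4*√42 ≈ -26.478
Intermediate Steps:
b(K) = K
q(h, X) = -2*h
S = 19/4 (S = -9*(-⅑) + 45*(1/12) = 1 + 15/4 = 19/4 ≈ 4.7500)
w(y, G) = -34/57 + y/114 (w(y, G) = (y - 68)/(32 + 82) = (-68 + y)/114 = (-68 + y)*(1/114) = -34/57 + y/114)
q(√(84 + 84), -218) + w(S, 134) = -2*√(84 + 84) + (-34/57 + (1/114)*(19/4)) = -4*√42 + (-34/57 + 1/24) = -4*√42 - 253/456 = -253/456 - 4*√42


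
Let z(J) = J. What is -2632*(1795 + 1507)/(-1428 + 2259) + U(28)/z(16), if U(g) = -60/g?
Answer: -973389233/93072 ≈ -10458.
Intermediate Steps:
-2632*(1795 + 1507)/(-1428 + 2259) + U(28)/z(16) = -2632*(1795 + 1507)/(-1428 + 2259) - 60/28/16 = -2632/(831/3302) - 60*1/28*(1/16) = -2632/(831*(1/3302)) - 15/7*1/16 = -2632/831/3302 - 15/112 = -2632*3302/831 - 15/112 = -8690864/831 - 15/112 = -973389233/93072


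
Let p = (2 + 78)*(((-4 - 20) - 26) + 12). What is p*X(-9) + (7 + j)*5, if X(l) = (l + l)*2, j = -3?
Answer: 109460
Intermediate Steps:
X(l) = 4*l (X(l) = (2*l)*2 = 4*l)
p = -3040 (p = 80*((-24 - 26) + 12) = 80*(-50 + 12) = 80*(-38) = -3040)
p*X(-9) + (7 + j)*5 = -12160*(-9) + (7 - 3)*5 = -3040*(-36) + 4*5 = 109440 + 20 = 109460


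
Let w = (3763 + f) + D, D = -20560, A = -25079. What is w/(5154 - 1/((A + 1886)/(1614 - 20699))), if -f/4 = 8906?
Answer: -1215800253/119517637 ≈ -10.173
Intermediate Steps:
f = -35624 (f = -4*8906 = -35624)
w = -52421 (w = (3763 - 35624) - 20560 = -31861 - 20560 = -52421)
w/(5154 - 1/((A + 1886)/(1614 - 20699))) = -52421/(5154 - 1/((-25079 + 1886)/(1614 - 20699))) = -52421/(5154 - 1/((-23193/(-19085)))) = -52421/(5154 - 1/((-23193*(-1/19085)))) = -52421/(5154 - 1/23193/19085) = -52421/(5154 - 1*19085/23193) = -52421/(5154 - 19085/23193) = -52421/119517637/23193 = -52421*23193/119517637 = -1215800253/119517637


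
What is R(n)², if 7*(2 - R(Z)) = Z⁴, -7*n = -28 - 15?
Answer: 11459491024969/282475249 ≈ 40568.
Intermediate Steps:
n = 43/7 (n = -(-28 - 15)/7 = -⅐*(-43) = 43/7 ≈ 6.1429)
R(Z) = 2 - Z⁴/7
R(n)² = (2 - (43/7)⁴/7)² = (2 - ⅐*3418801/2401)² = (2 - 3418801/16807)² = (-3385187/16807)² = 11459491024969/282475249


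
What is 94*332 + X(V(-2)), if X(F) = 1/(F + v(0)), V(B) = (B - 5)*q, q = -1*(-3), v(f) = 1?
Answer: 624159/20 ≈ 31208.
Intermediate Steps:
q = 3
V(B) = -15 + 3*B (V(B) = (B - 5)*3 = (-5 + B)*3 = -15 + 3*B)
X(F) = 1/(1 + F) (X(F) = 1/(F + 1) = 1/(1 + F))
94*332 + X(V(-2)) = 94*332 + 1/(1 + (-15 + 3*(-2))) = 31208 + 1/(1 + (-15 - 6)) = 31208 + 1/(1 - 21) = 31208 + 1/(-20) = 31208 - 1/20 = 624159/20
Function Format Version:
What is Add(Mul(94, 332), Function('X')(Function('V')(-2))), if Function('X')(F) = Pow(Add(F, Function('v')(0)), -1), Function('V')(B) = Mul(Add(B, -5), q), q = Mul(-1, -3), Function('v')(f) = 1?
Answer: Rational(624159, 20) ≈ 31208.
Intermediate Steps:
q = 3
Function('V')(B) = Add(-15, Mul(3, B)) (Function('V')(B) = Mul(Add(B, -5), 3) = Mul(Add(-5, B), 3) = Add(-15, Mul(3, B)))
Function('X')(F) = Pow(Add(1, F), -1) (Function('X')(F) = Pow(Add(F, 1), -1) = Pow(Add(1, F), -1))
Add(Mul(94, 332), Function('X')(Function('V')(-2))) = Add(Mul(94, 332), Pow(Add(1, Add(-15, Mul(3, -2))), -1)) = Add(31208, Pow(Add(1, Add(-15, -6)), -1)) = Add(31208, Pow(Add(1, -21), -1)) = Add(31208, Pow(-20, -1)) = Add(31208, Rational(-1, 20)) = Rational(624159, 20)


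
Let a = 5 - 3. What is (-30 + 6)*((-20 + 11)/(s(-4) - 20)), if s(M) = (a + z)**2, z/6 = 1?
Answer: 54/11 ≈ 4.9091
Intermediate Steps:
a = 2
z = 6 (z = 6*1 = 6)
s(M) = 64 (s(M) = (2 + 6)**2 = 8**2 = 64)
(-30 + 6)*((-20 + 11)/(s(-4) - 20)) = (-30 + 6)*((-20 + 11)/(64 - 20)) = -(-216)/44 = -24*(-9/44) = 54/11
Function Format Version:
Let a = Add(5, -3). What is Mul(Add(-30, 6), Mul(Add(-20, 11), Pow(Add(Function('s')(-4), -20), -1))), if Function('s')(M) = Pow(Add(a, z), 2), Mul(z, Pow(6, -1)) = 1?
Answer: Rational(54, 11) ≈ 4.9091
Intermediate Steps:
a = 2
z = 6 (z = Mul(6, 1) = 6)
Function('s')(M) = 64 (Function('s')(M) = Pow(Add(2, 6), 2) = Pow(8, 2) = 64)
Mul(Add(-30, 6), Mul(Add(-20, 11), Pow(Add(Function('s')(-4), -20), -1))) = Mul(Add(-30, 6), Mul(Add(-20, 11), Pow(Add(64, -20), -1))) = Mul(-24, Mul(-9, Pow(44, -1))) = Mul(-24, Mul(-9, Rational(1, 44))) = Mul(-24, Rational(-9, 44)) = Rational(54, 11)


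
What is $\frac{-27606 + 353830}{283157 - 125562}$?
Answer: $\frac{326224}{157595} \approx 2.07$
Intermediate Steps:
$\frac{-27606 + 353830}{283157 - 125562} = \frac{326224}{157595}$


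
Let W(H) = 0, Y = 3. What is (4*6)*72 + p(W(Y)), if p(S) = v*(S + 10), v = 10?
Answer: 1828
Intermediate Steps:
p(S) = 100 + 10*S (p(S) = 10*(S + 10) = 10*(10 + S) = 100 + 10*S)
(4*6)*72 + p(W(Y)) = (4*6)*72 + (100 + 10*0) = 24*72 + (100 + 0) = 1728 + 100 = 1828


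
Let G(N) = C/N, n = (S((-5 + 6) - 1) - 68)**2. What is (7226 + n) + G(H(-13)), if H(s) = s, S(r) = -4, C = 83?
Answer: 161247/13 ≈ 12404.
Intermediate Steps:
n = 5184 (n = (-4 - 68)**2 = (-72)**2 = 5184)
G(N) = 83/N
(7226 + n) + G(H(-13)) = (7226 + 5184) + 83/(-13) = 12410 + 83*(-1/13) = 12410 - 83/13 = 161247/13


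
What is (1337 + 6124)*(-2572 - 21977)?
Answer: -183160089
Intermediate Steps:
(1337 + 6124)*(-2572 - 21977) = 7461*(-24549) = -183160089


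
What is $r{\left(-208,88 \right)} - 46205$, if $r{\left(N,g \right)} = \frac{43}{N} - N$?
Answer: $- \frac{9567419}{208} \approx -45997.0$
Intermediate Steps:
$r{\left(N,g \right)} = - N + \frac{43}{N}$
$r{\left(-208,88 \right)} - 46205 = \left(\left(-1\right) \left(-208\right) + \frac{43}{-208}\right) - 46205 = \left(208 + 43 \left(- \frac{1}{208}\right)\right) - 46205 = \left(208 - \frac{43}{208}\right) - 46205 = \frac{43221}{208} - 46205 = - \frac{9567419}{208}$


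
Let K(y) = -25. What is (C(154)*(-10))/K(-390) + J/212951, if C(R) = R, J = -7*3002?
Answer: 65483838/1064755 ≈ 61.501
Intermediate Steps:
J = -21014
(C(154)*(-10))/K(-390) + J/212951 = (154*(-10))/(-25) - 21014/212951 = -1540*(-1/25) - 21014*1/212951 = 308/5 - 21014/212951 = 65483838/1064755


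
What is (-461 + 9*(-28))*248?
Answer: -176824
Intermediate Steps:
(-461 + 9*(-28))*248 = (-461 - 252)*248 = -713*248 = -176824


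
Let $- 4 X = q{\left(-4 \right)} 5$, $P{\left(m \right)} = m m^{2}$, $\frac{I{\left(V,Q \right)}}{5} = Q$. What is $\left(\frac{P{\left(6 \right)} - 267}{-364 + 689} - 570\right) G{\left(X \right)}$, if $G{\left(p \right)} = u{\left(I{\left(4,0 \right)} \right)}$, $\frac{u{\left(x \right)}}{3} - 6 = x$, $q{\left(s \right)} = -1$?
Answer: $- \frac{3335418}{325} \approx -10263.0$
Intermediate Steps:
$I{\left(V,Q \right)} = 5 Q$
$u{\left(x \right)} = 18 + 3 x$
$P{\left(m \right)} = m^{3}$
$X = \frac{5}{4}$ ($X = - \frac{\left(-1\right) 5}{4} = \left(- \frac{1}{4}\right) \left(-5\right) = \frac{5}{4} \approx 1.25$)
$G{\left(p \right)} = 18$ ($G{\left(p \right)} = 18 + 3 \cdot 5 \cdot 0 = 18 + 3 \cdot 0 = 18 + 0 = 18$)
$\left(\frac{P{\left(6 \right)} - 267}{-364 + 689} - 570\right) G{\left(X \right)} = \left(\frac{6^{3} - 267}{-364 + 689} - 570\right) 18 = \left(\frac{216 - 267}{325} - 570\right) 18 = \left(\left(-51\right) \frac{1}{325} - 570\right) 18 = \left(- \frac{51}{325} - 570\right) 18 = \left(- \frac{185301}{325}\right) 18 = - \frac{3335418}{325}$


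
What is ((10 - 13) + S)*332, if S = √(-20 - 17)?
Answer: -996 + 332*I*√37 ≈ -996.0 + 2019.5*I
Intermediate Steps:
S = I*√37 (S = √(-37) = I*√37 ≈ 6.0828*I)
((10 - 13) + S)*332 = ((10 - 13) + I*√37)*332 = (-3 + I*√37)*332 = -996 + 332*I*√37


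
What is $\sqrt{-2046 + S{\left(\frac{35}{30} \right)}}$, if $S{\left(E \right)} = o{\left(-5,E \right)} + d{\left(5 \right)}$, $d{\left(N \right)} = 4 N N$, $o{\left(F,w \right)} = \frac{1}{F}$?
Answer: $\frac{i \sqrt{48655}}{5} \approx 44.116 i$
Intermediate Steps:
$d{\left(N \right)} = 4 N^{2}$
$S{\left(E \right)} = \frac{499}{5}$ ($S{\left(E \right)} = \frac{1}{-5} + 4 \cdot 5^{2} = - \frac{1}{5} + 4 \cdot 25 = - \frac{1}{5} + 100 = \frac{499}{5}$)
$\sqrt{-2046 + S{\left(\frac{35}{30} \right)}} = \sqrt{-2046 + \frac{499}{5}} = \sqrt{- \frac{9731}{5}} = \frac{i \sqrt{48655}}{5}$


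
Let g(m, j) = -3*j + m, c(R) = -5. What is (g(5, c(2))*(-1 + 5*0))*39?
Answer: -780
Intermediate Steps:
g(m, j) = m - 3*j
(g(5, c(2))*(-1 + 5*0))*39 = ((5 - 3*(-5))*(-1 + 5*0))*39 = ((5 + 15)*(-1 + 0))*39 = (20*(-1))*39 = -20*39 = -780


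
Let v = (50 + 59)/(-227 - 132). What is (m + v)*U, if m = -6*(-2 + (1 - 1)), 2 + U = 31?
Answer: 121771/359 ≈ 339.19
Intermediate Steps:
U = 29 (U = -2 + 31 = 29)
m = 12 (m = -6*(-2 + 0) = -6*(-2) = 12)
v = -109/359 (v = 109/(-359) = 109*(-1/359) = -109/359 ≈ -0.30362)
(m + v)*U = (12 - 109/359)*29 = (4199/359)*29 = 121771/359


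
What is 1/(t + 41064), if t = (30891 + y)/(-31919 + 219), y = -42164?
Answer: 31700/1301740073 ≈ 2.4352e-5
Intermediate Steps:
t = 11273/31700 (t = (30891 - 42164)/(-31919 + 219) = -11273/(-31700) = -11273*(-1/31700) = 11273/31700 ≈ 0.35562)
1/(t + 41064) = 1/(11273/31700 + 41064) = 1/(1301740073/31700) = 31700/1301740073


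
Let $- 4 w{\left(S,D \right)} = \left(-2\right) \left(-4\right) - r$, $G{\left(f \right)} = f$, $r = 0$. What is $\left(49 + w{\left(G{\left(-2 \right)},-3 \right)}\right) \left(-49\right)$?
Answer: $-2303$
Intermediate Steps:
$w{\left(S,D \right)} = -2$ ($w{\left(S,D \right)} = - \frac{\left(-2\right) \left(-4\right) - 0}{4} = - \frac{8 + 0}{4} = \left(- \frac{1}{4}\right) 8 = -2$)
$\left(49 + w{\left(G{\left(-2 \right)},-3 \right)}\right) \left(-49\right) = \left(49 - 2\right) \left(-49\right) = 47 \left(-49\right) = -2303$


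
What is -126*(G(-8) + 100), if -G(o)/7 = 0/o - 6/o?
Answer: -23877/2 ≈ -11939.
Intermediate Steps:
G(o) = 42/o (G(o) = -7*(0/o - 6/o) = -7*(0 - 6/o) = -(-42)/o = 42/o)
-126*(G(-8) + 100) = -126*(42/(-8) + 100) = -126*(42*(-1/8) + 100) = -126*(-21/4 + 100) = -126*379/4 = -23877/2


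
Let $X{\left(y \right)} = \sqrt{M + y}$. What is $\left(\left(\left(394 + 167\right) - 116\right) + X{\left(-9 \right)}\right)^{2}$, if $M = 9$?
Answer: $198025$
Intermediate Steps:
$X{\left(y \right)} = \sqrt{9 + y}$
$\left(\left(\left(394 + 167\right) - 116\right) + X{\left(-9 \right)}\right)^{2} = \left(\left(\left(394 + 167\right) - 116\right) + \sqrt{9 - 9}\right)^{2} = \left(\left(561 - 116\right) + \sqrt{0}\right)^{2} = \left(445 + 0\right)^{2} = 445^{2} = 198025$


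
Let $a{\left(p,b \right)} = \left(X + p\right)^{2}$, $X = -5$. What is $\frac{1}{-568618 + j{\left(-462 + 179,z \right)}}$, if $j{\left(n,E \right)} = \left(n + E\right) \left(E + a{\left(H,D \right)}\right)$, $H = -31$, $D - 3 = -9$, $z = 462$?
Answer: $- \frac{1}{253936} \approx -3.938 \cdot 10^{-6}$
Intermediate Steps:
$D = -6$ ($D = 3 - 9 = -6$)
$a{\left(p,b \right)} = \left(-5 + p\right)^{2}$
$j{\left(n,E \right)} = \left(1296 + E\right) \left(E + n\right)$ ($j{\left(n,E \right)} = \left(n + E\right) \left(E + \left(-5 - 31\right)^{2}\right) = \left(E + n\right) \left(E + \left(-36\right)^{2}\right) = \left(E + n\right) \left(E + 1296\right) = \left(E + n\right) \left(1296 + E\right) = \left(1296 + E\right) \left(E + n\right)$)
$\frac{1}{-568618 + j{\left(-462 + 179,z \right)}} = \frac{1}{-568618 + \left(462^{2} + 1296 \cdot 462 + 1296 \left(-462 + 179\right) + 462 \left(-462 + 179\right)\right)} = \frac{1}{-568618 + \left(213444 + 598752 + 1296 \left(-283\right) + 462 \left(-283\right)\right)} = \frac{1}{-568618 + \left(213444 + 598752 - 366768 - 130746\right)} = \frac{1}{-568618 + 314682} = \frac{1}{-253936} = - \frac{1}{253936}$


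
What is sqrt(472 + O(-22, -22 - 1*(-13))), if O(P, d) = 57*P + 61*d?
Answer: 11*I*sqrt(11) ≈ 36.483*I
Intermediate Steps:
sqrt(472 + O(-22, -22 - 1*(-13))) = sqrt(472 + (57*(-22) + 61*(-22 - 1*(-13)))) = sqrt(472 + (-1254 + 61*(-22 + 13))) = sqrt(472 + (-1254 + 61*(-9))) = sqrt(472 + (-1254 - 549)) = sqrt(472 - 1803) = sqrt(-1331) = 11*I*sqrt(11)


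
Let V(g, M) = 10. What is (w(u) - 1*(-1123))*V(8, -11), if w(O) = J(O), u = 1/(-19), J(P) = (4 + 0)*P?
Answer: 213330/19 ≈ 11228.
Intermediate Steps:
J(P) = 4*P
u = -1/19 ≈ -0.052632
w(O) = 4*O
(w(u) - 1*(-1123))*V(8, -11) = (4*(-1/19) - 1*(-1123))*10 = (-4/19 + 1123)*10 = (21333/19)*10 = 213330/19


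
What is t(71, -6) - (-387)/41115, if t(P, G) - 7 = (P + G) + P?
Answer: 1959944/13705 ≈ 143.01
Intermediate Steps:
t(P, G) = 7 + G + 2*P (t(P, G) = 7 + ((P + G) + P) = 7 + ((G + P) + P) = 7 + (G + 2*P) = 7 + G + 2*P)
t(71, -6) - (-387)/41115 = (7 - 6 + 2*71) - (-387)/41115 = (7 - 6 + 142) - (-387)/41115 = 143 - 1*(-129/13705) = 143 + 129/13705 = 1959944/13705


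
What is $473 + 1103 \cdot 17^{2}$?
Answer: $319240$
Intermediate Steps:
$473 + 1103 \cdot 17^{2} = 473 + 1103 \cdot 289 = 473 + 318767 = 319240$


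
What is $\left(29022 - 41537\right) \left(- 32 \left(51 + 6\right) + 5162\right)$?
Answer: $-41775070$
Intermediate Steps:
$\left(29022 - 41537\right) \left(- 32 \left(51 + 6\right) + 5162\right) = - 12515 \left(\left(-32\right) 57 + 5162\right) = - 12515 \left(-1824 + 5162\right) = \left(-12515\right) 3338 = -41775070$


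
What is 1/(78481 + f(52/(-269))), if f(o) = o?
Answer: 269/21111337 ≈ 1.2742e-5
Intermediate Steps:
1/(78481 + f(52/(-269))) = 1/(78481 + 52/(-269)) = 1/(78481 + 52*(-1/269)) = 1/(78481 - 52/269) = 1/(21111337/269) = 269/21111337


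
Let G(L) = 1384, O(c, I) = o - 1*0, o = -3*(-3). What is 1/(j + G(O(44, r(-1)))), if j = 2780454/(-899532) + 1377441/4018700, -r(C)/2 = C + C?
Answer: 301245770700/416096250129451 ≈ 0.00072398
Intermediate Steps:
o = 9
r(C) = -4*C (r(C) = -2*(C + C) = -4*C)
O(c, I) = 9 (O(c, I) = 9 - 1*0 = 9 + 0 = 9)
j = -827896519349/301245770700 (j = 2780454*(-1/899532) + 1377441*(1/4018700) = -463409/149922 + 1377441/4018700 = -827896519349/301245770700 ≈ -2.7482)
1/(j + G(O(44, r(-1)))) = 1/(-827896519349/301245770700 + 1384) = 1/(416096250129451/301245770700) = 301245770700/416096250129451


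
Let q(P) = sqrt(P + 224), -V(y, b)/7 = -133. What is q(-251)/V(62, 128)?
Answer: 3*I*sqrt(3)/931 ≈ 0.0055813*I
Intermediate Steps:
V(y, b) = 931 (V(y, b) = -7*(-133) = 931)
q(P) = sqrt(224 + P)
q(-251)/V(62, 128) = sqrt(224 - 251)/931 = sqrt(-27)*(1/931) = (3*I*sqrt(3))*(1/931) = 3*I*sqrt(3)/931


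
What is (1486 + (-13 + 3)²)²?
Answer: 2515396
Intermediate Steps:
(1486 + (-13 + 3)²)² = (1486 + (-10)²)² = (1486 + 100)² = 1586² = 2515396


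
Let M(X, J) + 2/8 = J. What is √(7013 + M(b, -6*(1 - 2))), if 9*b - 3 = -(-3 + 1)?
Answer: 5*√1123/2 ≈ 83.778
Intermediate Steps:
b = 5/9 (b = ⅓ + (-(-3 + 1))/9 = ⅓ + (-1*(-2))/9 = ⅓ + (⅑)*2 = ⅓ + 2/9 = 5/9 ≈ 0.55556)
M(X, J) = -¼ + J
√(7013 + M(b, -6*(1 - 2))) = √(7013 + (-¼ - 6*(1 - 2))) = √(7013 + (-¼ - 6*(-1))) = √(7013 + (-¼ + 6)) = √(7013 + 23/4) = √(28075/4) = 5*√1123/2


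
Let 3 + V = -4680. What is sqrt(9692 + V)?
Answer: sqrt(5009) ≈ 70.774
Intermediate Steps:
V = -4683 (V = -3 - 4680 = -4683)
sqrt(9692 + V) = sqrt(9692 - 4683) = sqrt(5009)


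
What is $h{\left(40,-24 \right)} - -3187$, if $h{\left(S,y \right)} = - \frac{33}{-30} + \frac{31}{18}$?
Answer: $\frac{143542}{45} \approx 3189.8$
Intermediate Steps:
$h{\left(S,y \right)} = \frac{127}{45}$ ($h{\left(S,y \right)} = \left(-33\right) \left(- \frac{1}{30}\right) + 31 \cdot \frac{1}{18} = \frac{11}{10} + \frac{31}{18} = \frac{127}{45}$)
$h{\left(40,-24 \right)} - -3187 = \frac{127}{45} - -3187 = \frac{127}{45} + 3187 = \frac{143542}{45}$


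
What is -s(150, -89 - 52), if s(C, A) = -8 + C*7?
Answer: -1042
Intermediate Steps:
s(C, A) = -8 + 7*C
-s(150, -89 - 52) = -(-8 + 7*150) = -(-8 + 1050) = -1*1042 = -1042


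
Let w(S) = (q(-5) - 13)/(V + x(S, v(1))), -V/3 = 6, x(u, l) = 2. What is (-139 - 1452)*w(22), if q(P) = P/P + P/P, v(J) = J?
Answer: -17501/16 ≈ -1093.8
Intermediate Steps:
q(P) = 2 (q(P) = 1 + 1 = 2)
V = -18 (V = -3*6 = -18)
w(S) = 11/16 (w(S) = (2 - 13)/(-18 + 2) = -11/(-16) = -11*(-1/16) = 11/16)
(-139 - 1452)*w(22) = (-139 - 1452)*(11/16) = -1591*11/16 = -17501/16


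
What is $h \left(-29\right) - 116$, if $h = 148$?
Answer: $-4408$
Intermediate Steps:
$h \left(-29\right) - 116 = 148 \left(-29\right) - 116 = -4292 - 116 = -4408$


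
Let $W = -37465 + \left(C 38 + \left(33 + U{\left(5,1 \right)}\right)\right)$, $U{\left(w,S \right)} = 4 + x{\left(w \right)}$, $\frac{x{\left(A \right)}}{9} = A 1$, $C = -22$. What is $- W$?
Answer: $38219$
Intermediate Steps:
$x{\left(A \right)} = 9 A$ ($x{\left(A \right)} = 9 A 1 = 9 A$)
$U{\left(w,S \right)} = 4 + 9 w$
$W = -38219$ ($W = -37465 + \left(\left(-22\right) 38 + \left(33 + \left(4 + 9 \cdot 5\right)\right)\right) = -37465 + \left(-836 + \left(33 + \left(4 + 45\right)\right)\right) = -37465 + \left(-836 + \left(33 + 49\right)\right) = -37465 + \left(-836 + 82\right) = -37465 - 754 = -38219$)
$- W = \left(-1\right) \left(-38219\right) = 38219$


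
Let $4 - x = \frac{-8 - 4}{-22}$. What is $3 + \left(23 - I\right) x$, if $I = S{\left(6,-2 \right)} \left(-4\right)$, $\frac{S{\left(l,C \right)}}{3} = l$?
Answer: $\frac{3643}{11} \approx 331.18$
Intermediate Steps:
$S{\left(l,C \right)} = 3 l$
$I = -72$ ($I = 3 \cdot 6 \left(-4\right) = 18 \left(-4\right) = -72$)
$x = \frac{38}{11}$ ($x = 4 - \frac{-8 - 4}{-22} = 4 - \left(-8 - 4\right) \left(- \frac{1}{22}\right) = 4 - \left(-12\right) \left(- \frac{1}{22}\right) = 4 - \frac{6}{11} = \frac{38}{11} \approx 3.4545$)
$3 + \left(23 - I\right) x = 3 + \left(23 - -72\right) \frac{38}{11} = 3 + \left(23 + 72\right) \frac{38}{11} = 3 + 95 \cdot \frac{38}{11} = 3 + \frac{3610}{11} = \frac{3643}{11}$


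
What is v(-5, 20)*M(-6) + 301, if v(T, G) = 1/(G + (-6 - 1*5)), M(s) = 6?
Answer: 905/3 ≈ 301.67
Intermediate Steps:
v(T, G) = 1/(-11 + G) (v(T, G) = 1/(G + (-6 - 5)) = 1/(G - 11) = 1/(-11 + G))
v(-5, 20)*M(-6) + 301 = 6/(-11 + 20) + 301 = 6/9 + 301 = (1/9)*6 + 301 = 2/3 + 301 = 905/3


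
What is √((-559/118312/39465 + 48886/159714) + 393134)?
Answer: √18743954084709514580902078258970/6904943578140 ≈ 627.00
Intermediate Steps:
√((-559/118312/39465 + 48886/159714) + 393134) = √((-559*1/118312*(1/39465) + 48886*(1/159714)) + 393134) = √((-559/118312*1/39465 + 24443/79857) + 393134) = √((-559/4669183080 + 24443/79857) + 393134) = √(12680977487153/41429661468840 + 393134) = √(16287421212868431713/41429661468840) = √18743954084709514580902078258970/6904943578140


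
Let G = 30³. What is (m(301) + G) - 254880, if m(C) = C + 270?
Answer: -227309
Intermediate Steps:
m(C) = 270 + C
G = 27000
(m(301) + G) - 254880 = ((270 + 301) + 27000) - 254880 = (571 + 27000) - 254880 = 27571 - 254880 = -227309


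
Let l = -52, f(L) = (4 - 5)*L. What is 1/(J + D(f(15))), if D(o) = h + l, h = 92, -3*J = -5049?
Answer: 1/1723 ≈ 0.00058038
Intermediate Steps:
J = 1683 (J = -⅓*(-5049) = 1683)
f(L) = -L
D(o) = 40 (D(o) = 92 - 52 = 40)
1/(J + D(f(15))) = 1/(1683 + 40) = 1/1723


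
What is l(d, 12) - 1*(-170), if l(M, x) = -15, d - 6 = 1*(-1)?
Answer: 155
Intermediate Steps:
d = 5 (d = 6 + 1*(-1) = 6 - 1 = 5)
l(d, 12) - 1*(-170) = -15 - 1*(-170) = -15 + 170 = 155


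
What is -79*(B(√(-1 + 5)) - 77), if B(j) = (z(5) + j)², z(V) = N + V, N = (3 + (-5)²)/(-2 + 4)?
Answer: -28756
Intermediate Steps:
N = 14 (N = (3 + 25)/2 = 28*(½) = 14)
z(V) = 14 + V
B(j) = (19 + j)² (B(j) = ((14 + 5) + j)² = (19 + j)²)
-79*(B(√(-1 + 5)) - 77) = -79*((19 + √(-1 + 5))² - 77) = -79*((19 + √4)² - 77) = -79*((19 + 2)² - 77) = -79*(21² - 77) = -79*(441 - 77) = -79*364 = -28756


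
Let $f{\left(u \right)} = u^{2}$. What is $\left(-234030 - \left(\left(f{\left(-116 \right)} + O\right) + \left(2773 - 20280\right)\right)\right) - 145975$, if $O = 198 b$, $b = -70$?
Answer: $-362094$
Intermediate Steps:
$O = -13860$ ($O = 198 \left(-70\right) = -13860$)
$\left(-234030 - \left(\left(f{\left(-116 \right)} + O\right) + \left(2773 - 20280\right)\right)\right) - 145975 = \left(-234030 - \left(\left(\left(-116\right)^{2} - 13860\right) + \left(2773 - 20280\right)\right)\right) - 145975 = \left(-234030 - \left(\left(13456 - 13860\right) + \left(2773 - 20280\right)\right)\right) - 145975 = \left(-234030 - \left(-404 - 17507\right)\right) - 145975 = \left(-234030 - -17911\right) - 145975 = \left(-234030 + 17911\right) - 145975 = -216119 - 145975 = -362094$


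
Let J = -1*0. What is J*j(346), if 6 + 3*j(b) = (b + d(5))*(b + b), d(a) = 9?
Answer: 0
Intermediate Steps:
J = 0
j(b) = -2 + 2*b*(9 + b)/3 (j(b) = -2 + ((b + 9)*(b + b))/3 = -2 + ((9 + b)*(2*b))/3 = -2 + (2*b*(9 + b))/3 = -2 + 2*b*(9 + b)/3)
J*j(346) = 0*(-2 + 6*346 + (⅔)*346²) = 0*(-2 + 2076 + (⅔)*119716) = 0*(-2 + 2076 + 239432/3) = 0*(245654/3) = 0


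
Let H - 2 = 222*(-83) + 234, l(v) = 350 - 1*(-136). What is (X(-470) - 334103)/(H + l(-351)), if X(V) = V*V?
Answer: 113203/17704 ≈ 6.3942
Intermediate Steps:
l(v) = 486 (l(v) = 350 + 136 = 486)
X(V) = V**2
H = -18190 (H = 2 + (222*(-83) + 234) = 2 + (-18426 + 234) = 2 - 18192 = -18190)
(X(-470) - 334103)/(H + l(-351)) = ((-470)**2 - 334103)/(-18190 + 486) = (220900 - 334103)/(-17704) = -113203*(-1/17704) = 113203/17704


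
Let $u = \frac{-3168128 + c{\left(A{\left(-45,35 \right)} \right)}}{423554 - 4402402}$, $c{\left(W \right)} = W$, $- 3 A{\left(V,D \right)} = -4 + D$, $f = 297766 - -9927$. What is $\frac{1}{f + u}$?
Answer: $\frac{11936544}{3672800537407} \approx 3.25 \cdot 10^{-6}$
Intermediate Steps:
$f = 307693$ ($f = 297766 + 9927 = 307693$)
$A{\left(V,D \right)} = \frac{4}{3} - \frac{D}{3}$ ($A{\left(V,D \right)} = - \frac{-4 + D}{3} = \frac{4}{3} - \frac{D}{3}$)
$u = \frac{9504415}{11936544}$ ($u = \frac{-3168128 + \left(\frac{4}{3} - \frac{35}{3}\right)}{423554 - 4402402} = \frac{-3168128 + \left(\frac{4}{3} - \frac{35}{3}\right)}{-3978848} = \left(-3168128 - \frac{31}{3}\right) \left(- \frac{1}{3978848}\right) = \left(- \frac{9504415}{3}\right) \left(- \frac{1}{3978848}\right) = \frac{9504415}{11936544} \approx 0.79625$)
$\frac{1}{f + u} = \frac{1}{307693 + \frac{9504415}{11936544}} = \frac{1}{\frac{3672800537407}{11936544}} = \frac{11936544}{3672800537407}$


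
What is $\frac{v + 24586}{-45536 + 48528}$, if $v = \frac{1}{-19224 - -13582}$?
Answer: $\frac{138714211}{16880864} \approx 8.2172$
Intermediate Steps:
$v = - \frac{1}{5642}$ ($v = \frac{1}{-19224 + 13582} = \frac{1}{-5642} = - \frac{1}{5642} \approx -0.00017724$)
$\frac{v + 24586}{-45536 + 48528} = \frac{- \frac{1}{5642} + 24586}{-45536 + 48528} = \frac{138714211}{5642 \cdot 2992} = \frac{138714211}{5642} \cdot \frac{1}{2992} = \frac{138714211}{16880864}$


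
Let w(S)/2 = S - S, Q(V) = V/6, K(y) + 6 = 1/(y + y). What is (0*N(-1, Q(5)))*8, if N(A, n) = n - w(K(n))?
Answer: 0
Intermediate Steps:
K(y) = -6 + 1/(2*y) (K(y) = -6 + 1/(y + y) = -6 + 1/(2*y))
Q(V) = V/6 (Q(V) = V*(1/6) = V/6)
w(S) = 0 (w(S) = 2*(S - S) = 2*0 = 0)
N(A, n) = n (N(A, n) = n - 1*0 = n + 0 = n)
(0*N(-1, Q(5)))*8 = (0*((1/6)*5))*8 = (0*(5/6))*8 = 0*8 = 0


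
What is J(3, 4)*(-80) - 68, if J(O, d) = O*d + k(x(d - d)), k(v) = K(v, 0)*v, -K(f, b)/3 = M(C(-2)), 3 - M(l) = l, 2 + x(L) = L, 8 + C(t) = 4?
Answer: -4388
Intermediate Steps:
C(t) = -4 (C(t) = -8 + 4 = -4)
x(L) = -2 + L
M(l) = 3 - l
K(f, b) = -21 (K(f, b) = -3*(3 - 1*(-4)) = -3*(3 + 4) = -3*7 = -21)
k(v) = -21*v
J(O, d) = 42 + O*d (J(O, d) = O*d - 21*(-2 + (d - d)) = O*d - 21*(-2 + 0) = O*d - 21*(-2) = O*d + 42 = 42 + O*d)
J(3, 4)*(-80) - 68 = (42 + 3*4)*(-80) - 68 = (42 + 12)*(-80) - 68 = 54*(-80) - 68 = -4320 - 68 = -4388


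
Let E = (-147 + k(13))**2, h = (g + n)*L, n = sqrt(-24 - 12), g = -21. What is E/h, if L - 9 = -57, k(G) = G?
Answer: 31423/1908 + 4489*I/954 ≈ 16.469 + 4.7055*I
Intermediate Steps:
n = 6*I (n = sqrt(-36) = 6*I ≈ 6.0*I)
L = -48 (L = 9 - 57 = -48)
h = 1008 - 288*I (h = (-21 + 6*I)*(-48) = 1008 - 288*I ≈ 1008.0 - 288.0*I)
E = 17956 (E = (-147 + 13)**2 = (-134)**2 = 17956)
E/h = 17956/(1008 - 288*I) = 17956*((1008 + 288*I)/1099008) = 4489*(1008 + 288*I)/274752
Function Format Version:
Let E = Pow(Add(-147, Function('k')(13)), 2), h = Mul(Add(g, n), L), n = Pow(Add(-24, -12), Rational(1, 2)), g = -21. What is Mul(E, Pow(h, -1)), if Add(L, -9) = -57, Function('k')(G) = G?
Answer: Add(Rational(31423, 1908), Mul(Rational(4489, 954), I)) ≈ Add(16.469, Mul(4.7055, I))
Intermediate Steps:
n = Mul(6, I) (n = Pow(-36, Rational(1, 2)) = Mul(6, I) ≈ Mul(6.0000, I))
L = -48 (L = Add(9, -57) = -48)
h = Add(1008, Mul(-288, I)) (h = Mul(Add(-21, Mul(6, I)), -48) = Add(1008, Mul(-288, I)) ≈ Add(1008.0, Mul(-288.00, I)))
E = 17956 (E = Pow(Add(-147, 13), 2) = Pow(-134, 2) = 17956)
Mul(E, Pow(h, -1)) = Mul(17956, Pow(Add(1008, Mul(-288, I)), -1)) = Mul(17956, Mul(Rational(1, 1099008), Add(1008, Mul(288, I)))) = Mul(Rational(4489, 274752), Add(1008, Mul(288, I)))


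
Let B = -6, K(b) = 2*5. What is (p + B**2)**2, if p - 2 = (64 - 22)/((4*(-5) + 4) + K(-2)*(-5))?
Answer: 168921/121 ≈ 1396.0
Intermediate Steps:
K(b) = 10
p = 15/11 (p = 2 + (64 - 22)/((4*(-5) + 4) + 10*(-5)) = 2 + 42/((-20 + 4) - 50) = 2 + 42/(-16 - 50) = 2 + 42/(-66) = 2 + 42*(-1/66) = 2 - 7/11 = 15/11 ≈ 1.3636)
(p + B**2)**2 = (15/11 + (-6)**2)**2 = (15/11 + 36)**2 = (411/11)**2 = 168921/121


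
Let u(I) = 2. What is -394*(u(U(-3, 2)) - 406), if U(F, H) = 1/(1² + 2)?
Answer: 159176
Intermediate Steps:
U(F, H) = ⅓ (U(F, H) = 1/(1 + 2) = 1/3 = ⅓)
-394*(u(U(-3, 2)) - 406) = -394*(2 - 406) = -394*(-404) = 159176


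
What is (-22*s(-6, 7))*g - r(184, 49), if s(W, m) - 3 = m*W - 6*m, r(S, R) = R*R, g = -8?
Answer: -16657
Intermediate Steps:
r(S, R) = R**2
s(W, m) = 3 - 6*m + W*m (s(W, m) = 3 + (m*W - 6*m) = 3 + (W*m - 6*m) = 3 + (-6*m + W*m) = 3 - 6*m + W*m)
(-22*s(-6, 7))*g - r(184, 49) = -22*(3 - 6*7 - 6*7)*(-8) - 1*49**2 = -22*(3 - 42 - 42)*(-8) - 1*2401 = -22*(-81)*(-8) - 2401 = 1782*(-8) - 2401 = -14256 - 2401 = -16657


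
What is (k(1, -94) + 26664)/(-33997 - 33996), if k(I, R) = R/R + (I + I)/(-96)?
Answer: -1279919/3263664 ≈ -0.39217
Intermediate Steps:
k(I, R) = 1 - I/48 (k(I, R) = 1 + (2*I)*(-1/96) = 1 - I/48)
(k(1, -94) + 26664)/(-33997 - 33996) = ((1 - 1/48*1) + 26664)/(-33997 - 33996) = ((1 - 1/48) + 26664)/(-67993) = (47/48 + 26664)*(-1/67993) = (1279919/48)*(-1/67993) = -1279919/3263664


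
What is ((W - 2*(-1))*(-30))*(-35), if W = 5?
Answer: 7350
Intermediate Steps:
((W - 2*(-1))*(-30))*(-35) = ((5 - 2*(-1))*(-30))*(-35) = ((5 + 2)*(-30))*(-35) = (7*(-30))*(-35) = -210*(-35) = 7350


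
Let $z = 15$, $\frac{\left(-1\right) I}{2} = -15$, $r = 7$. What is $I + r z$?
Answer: $135$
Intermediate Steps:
$I = 30$ ($I = \left(-2\right) \left(-15\right) = 30$)
$I + r z = 30 + 7 \cdot 15 = 30 + 105 = 135$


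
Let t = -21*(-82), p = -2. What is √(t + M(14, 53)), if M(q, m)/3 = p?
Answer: 2*√429 ≈ 41.425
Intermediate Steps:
t = 1722
M(q, m) = -6 (M(q, m) = 3*(-2) = -6)
√(t + M(14, 53)) = √(1722 - 6) = √1716 = 2*√429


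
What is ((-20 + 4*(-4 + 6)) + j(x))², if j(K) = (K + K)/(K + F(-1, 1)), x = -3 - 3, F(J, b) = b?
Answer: 2304/25 ≈ 92.160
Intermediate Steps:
x = -6
j(K) = 2*K/(1 + K) (j(K) = (K + K)/(K + 1) = (2*K)/(1 + K) = 2*K/(1 + K))
((-20 + 4*(-4 + 6)) + j(x))² = ((-20 + 4*(-4 + 6)) + 2*(-6)/(1 - 6))² = ((-20 + 4*2) + 2*(-6)/(-5))² = ((-20 + 8) + 2*(-6)*(-⅕))² = (-12 + 12/5)² = (-48/5)² = 2304/25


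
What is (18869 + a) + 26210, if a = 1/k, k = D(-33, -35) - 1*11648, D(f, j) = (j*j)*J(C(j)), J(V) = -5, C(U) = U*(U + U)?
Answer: 801189066/17773 ≈ 45079.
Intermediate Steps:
C(U) = 2*U² (C(U) = U*(2*U) = 2*U²)
D(f, j) = -5*j² (D(f, j) = (j*j)*(-5) = j²*(-5) = -5*j²)
k = -17773 (k = -5*(-35)² - 1*11648 = -5*1225 - 11648 = -6125 - 11648 = -17773)
a = -1/17773 (a = 1/(-17773) = -1/17773 ≈ -5.6265e-5)
(18869 + a) + 26210 = (18869 - 1/17773) + 26210 = 335358736/17773 + 26210 = 801189066/17773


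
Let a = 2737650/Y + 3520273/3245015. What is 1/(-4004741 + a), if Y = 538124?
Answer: -873110225930/3496574930271782829 ≈ -2.4970e-7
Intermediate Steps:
a = 5389029351301/873110225930 (a = 2737650/538124 + 3520273/3245015 = 2737650*(1/538124) + 3520273*(1/3245015) = 1368825/269062 + 3520273/3245015 = 5389029351301/873110225930 ≈ 6.1722)
1/(-4004741 + a) = 1/(-4004741 + 5389029351301/873110225930) = 1/(-3496574930271782829/873110225930) = -873110225930/3496574930271782829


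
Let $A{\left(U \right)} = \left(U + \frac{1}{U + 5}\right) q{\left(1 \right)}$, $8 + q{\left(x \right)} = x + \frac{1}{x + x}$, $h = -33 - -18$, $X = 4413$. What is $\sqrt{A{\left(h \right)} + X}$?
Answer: $\frac{\sqrt{451115}}{10} \approx 67.165$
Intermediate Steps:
$h = -15$ ($h = -33 + 18 = -15$)
$q{\left(x \right)} = -8 + x + \frac{1}{2 x}$ ($q{\left(x \right)} = -8 + \left(x + \frac{1}{x + x}\right) = -8 + \left(x + \frac{1}{2 x}\right) = -8 + x + \frac{1}{2 x}$)
$A{\left(U \right)} = - \frac{13 U}{2} - \frac{13}{2 \left(5 + U\right)}$ ($A{\left(U \right)} = \left(U + \frac{1}{U + 5}\right) \left(-8 + 1 + \frac{1}{2 \cdot 1}\right) = \left(U + \frac{1}{5 + U}\right) \left(-8 + 1 + \frac{1}{2} \cdot 1\right) = \left(U + \frac{1}{5 + U}\right) \left(-8 + 1 + \frac{1}{2}\right) = \left(U + \frac{1}{5 + U}\right) \left(- \frac{13}{2}\right) = - \frac{13 U}{2} - \frac{13}{2 \left(5 + U\right)}$)
$\sqrt{A{\left(h \right)} + X} = \sqrt{\frac{13 \left(-1 - \left(-15\right)^{2} - -75\right)}{2 \left(5 - 15\right)} + 4413} = \sqrt{\frac{13 \left(-1 - 225 + 75\right)}{2 \left(-10\right)} + 4413} = \sqrt{\frac{13}{2} \left(- \frac{1}{10}\right) \left(-1 - 225 + 75\right) + 4413} = \sqrt{\frac{13}{2} \left(- \frac{1}{10}\right) \left(-151\right) + 4413} = \sqrt{\frac{1963}{20} + 4413} = \sqrt{\frac{90223}{20}} = \frac{\sqrt{451115}}{10}$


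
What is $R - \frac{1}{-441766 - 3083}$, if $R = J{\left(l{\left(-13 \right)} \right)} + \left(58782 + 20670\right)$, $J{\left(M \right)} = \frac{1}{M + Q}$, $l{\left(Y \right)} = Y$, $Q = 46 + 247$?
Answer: $\frac{9896360414569}{124557720} \approx 79452.0$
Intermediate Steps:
$Q = 293$
$J{\left(M \right)} = \frac{1}{293 + M}$ ($J{\left(M \right)} = \frac{1}{M + 293} = \frac{1}{293 + M}$)
$R = \frac{22246561}{280}$ ($R = \frac{1}{293 - 13} + \left(58782 + 20670\right) = \frac{1}{280} + 79452 = \frac{22246561}{280} \approx 79452.0$)
$R - \frac{1}{-441766 - 3083} = \frac{22246561}{280} - \frac{1}{-441766 - 3083} = \frac{22246561}{280} - \frac{1}{-444849} = \frac{22246561}{280} - - \frac{1}{444849} = \frac{22246561}{280} + \frac{1}{444849} = \frac{9896360414569}{124557720}$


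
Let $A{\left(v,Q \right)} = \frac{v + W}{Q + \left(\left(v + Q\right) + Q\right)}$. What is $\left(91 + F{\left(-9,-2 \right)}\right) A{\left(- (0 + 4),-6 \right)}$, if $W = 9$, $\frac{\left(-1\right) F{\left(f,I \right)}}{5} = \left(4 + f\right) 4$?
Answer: $- \frac{955}{22} \approx -43.409$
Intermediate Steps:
$F{\left(f,I \right)} = -80 - 20 f$ ($F{\left(f,I \right)} = - 5 \left(4 + f\right) 4 = - 5 \left(16 + 4 f\right) = -80 - 20 f$)
$A{\left(v,Q \right)} = \frac{9 + v}{v + 3 Q}$ ($A{\left(v,Q \right)} = \frac{v + 9}{Q + \left(\left(v + Q\right) + Q\right)} = \frac{9 + v}{Q + \left(\left(Q + v\right) + Q\right)} = \frac{9 + v}{Q + \left(v + 2 Q\right)} = \frac{9 + v}{v + 3 Q}$)
$\left(91 + F{\left(-9,-2 \right)}\right) A{\left(- (0 + 4),-6 \right)} = \left(91 - -100\right) \frac{9 - \left(0 + 4\right)}{- (0 + 4) + 3 \left(-6\right)} = \left(91 + \left(-80 + 180\right)\right) \frac{9 - 4}{\left(-1\right) 4 - 18} = \left(91 + 100\right) \frac{9 - 4}{-4 - 18} = 191 \frac{1}{-22} \cdot 5 = 191 \left(\left(- \frac{1}{22}\right) 5\right) = 191 \left(- \frac{5}{22}\right) = - \frac{955}{22}$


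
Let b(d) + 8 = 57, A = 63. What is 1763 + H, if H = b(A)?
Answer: 1812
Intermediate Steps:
b(d) = 49 (b(d) = -8 + 57 = 49)
H = 49
1763 + H = 1763 + 49 = 1812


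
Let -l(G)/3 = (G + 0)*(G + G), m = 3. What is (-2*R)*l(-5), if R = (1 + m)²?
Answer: 4800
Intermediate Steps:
l(G) = -6*G² (l(G) = -3*(G + 0)*(G + G) = -3*G*2*G = -6*G²)
R = 16 (R = (1 + 3)² = 4² = 16)
(-2*R)*l(-5) = (-2*16)*(-6*(-5)²) = -(-192)*25 = -32*(-150) = 4800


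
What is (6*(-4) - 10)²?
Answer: 1156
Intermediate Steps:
(6*(-4) - 10)² = (-24 - 10)² = (-34)² = 1156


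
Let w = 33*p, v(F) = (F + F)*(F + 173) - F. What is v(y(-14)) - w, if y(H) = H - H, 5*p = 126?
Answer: -4158/5 ≈ -831.60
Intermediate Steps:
p = 126/5 (p = (⅕)*126 = 126/5 ≈ 25.200)
y(H) = 0
v(F) = -F + 2*F*(173 + F) (v(F) = (2*F)*(173 + F) - F = 2*F*(173 + F) - F = -F + 2*F*(173 + F))
w = 4158/5 (w = 33*(126/5) = 4158/5 ≈ 831.60)
v(y(-14)) - w = 0*(345 + 2*0) - 1*4158/5 = 0*(345 + 0) - 4158/5 = 0*345 - 4158/5 = 0 - 4158/5 = -4158/5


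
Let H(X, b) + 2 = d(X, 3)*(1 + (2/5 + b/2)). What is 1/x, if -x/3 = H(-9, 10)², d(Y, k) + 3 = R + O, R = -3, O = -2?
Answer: -25/212268 ≈ -0.00011778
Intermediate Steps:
d(Y, k) = -8 (d(Y, k) = -3 + (-3 - 2) = -3 - 5 = -8)
H(X, b) = -66/5 - 4*b (H(X, b) = -2 - 8*(1 + (2/5 + b/2)) = -2 - 8*(1 + (2*(⅕) + b*(½))) = -2 - 8*(1 + (⅖ + b/2)) = -2 - 8*(7/5 + b/2) = -2 + (-56/5 - 4*b) = -66/5 - 4*b)
x = -212268/25 (x = -3*(-66/5 - 4*10)² = -3*(-66/5 - 40)² = -3*(-266/5)² = -3*70756/25 = -212268/25 ≈ -8490.7)
1/x = 1/(-212268/25) = -25/212268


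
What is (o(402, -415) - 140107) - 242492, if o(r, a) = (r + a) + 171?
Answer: -382441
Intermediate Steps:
o(r, a) = 171 + a + r (o(r, a) = (a + r) + 171 = 171 + a + r)
(o(402, -415) - 140107) - 242492 = ((171 - 415 + 402) - 140107) - 242492 = (158 - 140107) - 242492 = -139949 - 242492 = -382441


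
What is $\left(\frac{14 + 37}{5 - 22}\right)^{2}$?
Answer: $9$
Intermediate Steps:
$\left(\frac{14 + 37}{5 - 22}\right)^{2} = \left(\frac{51}{-17}\right)^{2} = \left(51 \left(- \frac{1}{17}\right)\right)^{2} = \left(-3\right)^{2} = 9$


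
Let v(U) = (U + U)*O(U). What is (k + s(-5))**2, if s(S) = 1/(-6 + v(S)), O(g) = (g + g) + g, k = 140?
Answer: 406465921/20736 ≈ 19602.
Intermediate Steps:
O(g) = 3*g (O(g) = 2*g + g = 3*g)
v(U) = 6*U**2 (v(U) = (U + U)*(3*U) = (2*U)*(3*U) = 6*U**2)
s(S) = 1/(-6 + 6*S**2)
(k + s(-5))**2 = (140 + 1/(6*(-1 + (-5)**2)))**2 = (140 + 1/(6*(-1 + 25)))**2 = (140 + (1/6)/24)**2 = (140 + (1/6)*(1/24))**2 = (140 + 1/144)**2 = (20161/144)**2 = 406465921/20736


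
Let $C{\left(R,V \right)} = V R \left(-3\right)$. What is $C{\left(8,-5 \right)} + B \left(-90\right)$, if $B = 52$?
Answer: $-4560$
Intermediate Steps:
$C{\left(R,V \right)} = - 3 R V$ ($C{\left(R,V \right)} = R V \left(-3\right) = - 3 R V$)
$C{\left(8,-5 \right)} + B \left(-90\right) = \left(-3\right) 8 \left(-5\right) + 52 \left(-90\right) = 120 - 4680 = -4560$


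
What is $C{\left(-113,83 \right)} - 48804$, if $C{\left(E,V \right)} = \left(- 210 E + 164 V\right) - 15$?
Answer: $-11477$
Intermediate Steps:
$C{\left(E,V \right)} = -15 - 210 E + 164 V$
$C{\left(-113,83 \right)} - 48804 = \left(-15 - -23730 + 164 \cdot 83\right) - 48804 = \left(-15 + 23730 + 13612\right) - 48804 = 37327 - 48804 = -11477$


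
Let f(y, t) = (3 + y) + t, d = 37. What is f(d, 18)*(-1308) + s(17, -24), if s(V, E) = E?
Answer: -75888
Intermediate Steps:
f(y, t) = 3 + t + y
f(d, 18)*(-1308) + s(17, -24) = (3 + 18 + 37)*(-1308) - 24 = 58*(-1308) - 24 = -75864 - 24 = -75888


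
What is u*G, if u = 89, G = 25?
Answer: 2225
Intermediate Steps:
u*G = 89*25 = 2225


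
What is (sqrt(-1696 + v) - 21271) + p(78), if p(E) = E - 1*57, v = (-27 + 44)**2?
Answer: -21250 + I*sqrt(1407) ≈ -21250.0 + 37.51*I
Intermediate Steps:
v = 289 (v = 17**2 = 289)
p(E) = -57 + E (p(E) = E - 57 = -57 + E)
(sqrt(-1696 + v) - 21271) + p(78) = (sqrt(-1696 + 289) - 21271) + (-57 + 78) = (sqrt(-1407) - 21271) + 21 = (I*sqrt(1407) - 21271) + 21 = (-21271 + I*sqrt(1407)) + 21 = -21250 + I*sqrt(1407)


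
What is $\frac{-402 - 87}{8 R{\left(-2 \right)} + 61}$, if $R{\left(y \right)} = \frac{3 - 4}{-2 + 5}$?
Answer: $- \frac{1467}{175} \approx -8.3829$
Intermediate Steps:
$R{\left(y \right)} = - \frac{1}{3}$
$\frac{-402 - 87}{8 R{\left(-2 \right)} + 61} = \frac{-402 - 87}{8 \left(- \frac{1}{3}\right) + 61} = - \frac{489}{- \frac{8}{3} + 61} = - \frac{489}{\frac{175}{3}} = \left(-489\right) \frac{3}{175} = - \frac{1467}{175}$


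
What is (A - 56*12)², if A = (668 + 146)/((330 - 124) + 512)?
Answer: 58004387281/128881 ≈ 4.5006e+5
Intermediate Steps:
A = 407/359 (A = 814/(206 + 512) = 814/718 = 814*(1/718) = 407/359 ≈ 1.1337)
(A - 56*12)² = (407/359 - 56*12)² = (407/359 - 672)² = (-240841/359)² = 58004387281/128881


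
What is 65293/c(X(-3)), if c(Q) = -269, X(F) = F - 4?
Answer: -65293/269 ≈ -242.72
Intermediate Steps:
X(F) = -4 + F
65293/c(X(-3)) = 65293/(-269) = 65293*(-1/269) = -65293/269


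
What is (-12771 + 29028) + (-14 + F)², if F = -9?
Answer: 16786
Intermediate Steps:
(-12771 + 29028) + (-14 + F)² = (-12771 + 29028) + (-14 - 9)² = 16257 + (-23)² = 16257 + 529 = 16786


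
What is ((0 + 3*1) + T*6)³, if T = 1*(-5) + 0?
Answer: -19683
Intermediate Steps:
T = -5 (T = -5 + 0 = -5)
((0 + 3*1) + T*6)³ = ((0 + 3*1) - 5*6)³ = ((0 + 3) - 30)³ = (3 - 30)³ = (-27)³ = -19683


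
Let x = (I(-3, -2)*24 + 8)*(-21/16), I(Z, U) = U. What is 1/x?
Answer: 2/105 ≈ 0.019048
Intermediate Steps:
x = 105/2 (x = (-2*24 + 8)*(-21/16) = (-48 + 8)*(-21*1/16) = -40*(-21/16) = 105/2 ≈ 52.500)
1/x = 1/(105/2) = 2/105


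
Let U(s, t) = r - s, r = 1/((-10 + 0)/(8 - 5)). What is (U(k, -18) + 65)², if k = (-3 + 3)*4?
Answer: 418609/100 ≈ 4186.1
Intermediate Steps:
r = -3/10 (r = 1/(-10/3) = -3/10 ≈ -0.30000)
k = 0 (k = 0*4 = 0)
U(s, t) = -3/10 - s
(U(k, -18) + 65)² = ((-3/10 - 1*0) + 65)² = ((-3/10 + 0) + 65)² = (-3/10 + 65)² = (647/10)² = 418609/100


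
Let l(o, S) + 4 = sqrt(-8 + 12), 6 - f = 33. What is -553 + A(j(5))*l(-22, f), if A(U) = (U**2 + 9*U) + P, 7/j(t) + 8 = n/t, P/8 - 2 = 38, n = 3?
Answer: -1612357/1369 ≈ -1177.8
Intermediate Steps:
f = -27 (f = 6 - 1*33 = 6 - 33 = -27)
l(o, S) = -2 (l(o, S) = -4 + sqrt(-8 + 12) = -4 + sqrt(4) = -4 + 2 = -2)
P = 320 (P = 16 + 8*38 = 16 + 304 = 320)
j(t) = 7/(-8 + 3/t)
A(U) = 320 + U**2 + 9*U (A(U) = (U**2 + 9*U) + 320 = 320 + U**2 + 9*U)
-553 + A(j(5))*l(-22, f) = -553 + (320 + (-7*5/(-3 + 8*5))**2 + 9*(-7*5/(-3 + 8*5)))*(-2) = -553 + (320 + (-7*5/(-3 + 40))**2 + 9*(-7*5/(-3 + 40)))*(-2) = -553 + (320 + (-7*5/37)**2 + 9*(-7*5/37))*(-2) = -553 + (320 + (-7*5*1/37)**2 + 9*(-7*5*1/37))*(-2) = -553 + (320 + (-35/37)**2 + 9*(-35/37))*(-2) = -553 + (320 + 1225/1369 - 315/37)*(-2) = -553 + (427650/1369)*(-2) = -553 - 855300/1369 = -1612357/1369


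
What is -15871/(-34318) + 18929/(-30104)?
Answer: -85912419/516554536 ≈ -0.16632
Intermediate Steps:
-15871/(-34318) + 18929/(-30104) = -15871*(-1/34318) + 18929*(-1/30104) = 15871/34318 - 18929/30104 = -85912419/516554536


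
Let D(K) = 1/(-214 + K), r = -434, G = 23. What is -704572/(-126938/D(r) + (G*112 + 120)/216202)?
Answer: -19041234443/2222984207893 ≈ -0.0085656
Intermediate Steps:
-704572/(-126938/D(r) + (G*112 + 120)/216202) = -704572/(-126938/(1/(-214 - 434)) + (23*112 + 120)/216202) = -704572/(-126938/(1/(-648)) + (2576 + 120)*(1/216202)) = -704572/(-126938/(-1/648) + 2696*(1/216202)) = -704572/(-126938*(-648) + 1348/108101) = -704572/(82255824 + 1348/108101) = -704572/8891936831572/108101 = -704572*108101/8891936831572 = -19041234443/2222984207893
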